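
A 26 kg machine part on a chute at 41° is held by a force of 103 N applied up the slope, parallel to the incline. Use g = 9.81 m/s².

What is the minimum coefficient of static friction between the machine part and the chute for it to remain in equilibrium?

μ_s,min ≈ 0.334

N = m g cos θ = 192.5 N.
Friction must make up the shortfall along the incline: f = m g sin θ − P = 167.3 − 103 = 64.33 N.
At the threshold f = μ_s N, so μ_s,min = 64.33/192.5 = 0.334.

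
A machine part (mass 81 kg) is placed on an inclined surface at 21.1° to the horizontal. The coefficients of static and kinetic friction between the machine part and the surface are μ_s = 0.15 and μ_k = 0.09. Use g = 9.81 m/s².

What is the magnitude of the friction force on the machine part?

Perpendicular to the surface, N = m g cos θ = 81·9.81·cos 21.1° = 741.3 N.
For equilibrium along the incline, friction must balance the weight component: f = m g sin θ = 286.1 N up the slope.
Maximum static friction available: μ_s N = 0.15 × 741.3 = 111.2 N.
Since |286.1| > 111.2 N, static friction cannot hold it; the machine part slides down the incline and kinetic friction applies: f = μ_k N = 0.09 × 741.3 = 66.7 N.

f ≈ 66.7 N (up the incline)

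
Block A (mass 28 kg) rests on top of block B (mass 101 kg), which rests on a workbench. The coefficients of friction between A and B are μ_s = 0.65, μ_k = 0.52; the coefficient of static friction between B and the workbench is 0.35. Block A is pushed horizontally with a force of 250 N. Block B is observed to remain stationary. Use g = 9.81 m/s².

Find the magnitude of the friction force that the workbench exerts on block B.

f ≈ 143 N

Normal force at the A–B interface: N₁ = m_A g = 274.7 N.
Maximum static friction on A from B: μ_s N₁ = 0.65×274.7 = 178.5 N.
P = 250 N exceeds that limit, so A slips over B and the interface friction becomes kinetic: f₁ = μ_k N₁ = 0.52×274.7 = 143 N.
B experiences an equal 143 N forward from A (third law). B is in equilibrium, so the floor supplies f₂ = 143 N of static friction (limit μ_s(m_A+m_B)g = 442.9 N, not exceeded).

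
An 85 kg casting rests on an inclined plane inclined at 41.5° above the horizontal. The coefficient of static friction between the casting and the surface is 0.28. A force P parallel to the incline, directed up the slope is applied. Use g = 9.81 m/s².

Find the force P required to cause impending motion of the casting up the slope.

At impending motion up the slope, friction acts down-slope at its limit: f = μ_s N.
P is parallel to the surface, so N = m g cos θ = 625 N.
Along the incline: P = m g sin θ + μ_s N = 553 + 0.28×625 = 727 N.

P ≈ 727 N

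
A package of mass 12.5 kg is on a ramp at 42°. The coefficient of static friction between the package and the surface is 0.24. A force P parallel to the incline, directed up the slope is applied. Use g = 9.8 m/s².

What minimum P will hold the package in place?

P_min ≈ 60.1 N

The package tends to slide down (tan θ > μ_s), so at the point of impending slip friction acts up-slope at its limit: f = μ_s N.
P is parallel to the surface, so N = m g cos θ = 91 N.
Along the incline: P + μ_s N = m g sin θ, so P = 82 − 0.24×91 = 60.1 N.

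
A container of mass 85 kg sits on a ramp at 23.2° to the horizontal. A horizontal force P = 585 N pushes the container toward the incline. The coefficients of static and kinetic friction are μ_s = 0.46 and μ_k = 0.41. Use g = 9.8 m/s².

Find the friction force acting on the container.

The horizontal push has a component P sin θ into the surface, so N = m g cos θ + P sin θ = 765.6 + 230.5 = 996.1 N.
Parallel to the incline: P cos θ − m g sin θ = 537.7 − 328.2 = 209.5 N; the friction needed to balance this is 209.5 N acting down the slope.
Maximum static friction: μ_s N = 0.46 × 996.1 = 458.2 N.
|f_req| = 209.5 ≤ 458.2 N → the container is in equilibrium; friction equals the required value.

f ≈ 210 N (down the incline)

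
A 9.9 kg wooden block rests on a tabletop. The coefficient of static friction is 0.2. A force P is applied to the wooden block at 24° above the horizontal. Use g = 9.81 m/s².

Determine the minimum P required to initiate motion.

N = m g − P sin α (the pull lifts the wooden block).
At impending slip, P cos α = μ_s N = μ_s (m g − P sin α).
Solving: P (cos α + μ_s sin α) = μ_s m g → P = 0.2×97.1/(cos 24° + 0.2 sin 24°) = 19.4/0.9949 = 19.5 N.

P ≈ 19.5 N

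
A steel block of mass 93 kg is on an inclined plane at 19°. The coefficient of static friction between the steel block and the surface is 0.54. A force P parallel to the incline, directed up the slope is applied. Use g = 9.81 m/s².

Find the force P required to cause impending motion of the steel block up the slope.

At impending motion up the slope, friction acts down-slope at its limit: f = μ_s N.
P is parallel to the surface, so N = m g cos θ = 863 N.
Along the incline: P = m g sin θ + μ_s N = 297 + 0.54×863 = 763 N.

P ≈ 763 N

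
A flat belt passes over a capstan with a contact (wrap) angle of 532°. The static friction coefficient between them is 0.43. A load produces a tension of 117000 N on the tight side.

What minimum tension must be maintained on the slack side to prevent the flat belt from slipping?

T_min ≈ 2160 N

Capstan equation at impending slip: T_tight/T_slack = e^{μβ}.
β = 532° = 9.285 rad; e^{μβ} = e^{0.43×9.285} = 54.2.
T_slack = T_tight / e^{μβ} = 117000 / 54.2 = 2160 N.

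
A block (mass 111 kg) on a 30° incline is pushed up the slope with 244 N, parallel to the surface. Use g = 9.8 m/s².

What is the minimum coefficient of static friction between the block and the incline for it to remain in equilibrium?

N = m g cos θ = 942.1 N.
Friction must make up the shortfall along the incline: f = m g sin θ − P = 543.9 − 244 = 299.9 N.
At the threshold f = μ_s N, so μ_s,min = 299.9/942.1 = 0.318.

μ_s,min ≈ 0.318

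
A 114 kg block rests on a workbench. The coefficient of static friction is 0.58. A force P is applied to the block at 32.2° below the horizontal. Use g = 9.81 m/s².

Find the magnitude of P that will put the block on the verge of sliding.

P ≈ 1210 N

N = m g + P sin α (the push presses the block into the workbench).
At impending slip, P cos α = μ_s N = μ_s (m g + P sin α).
Solving: P (cos α − μ_s sin α) = μ_s m g → P = 0.58×1120/(cos 32.2° − 0.58 sin 32.2°) = 649/0.5371 = 1210 N.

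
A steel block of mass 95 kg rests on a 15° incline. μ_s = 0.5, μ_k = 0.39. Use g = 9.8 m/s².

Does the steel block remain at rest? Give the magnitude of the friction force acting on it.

f ≈ 241 N

N = m g cos θ = 899 N.
Down-slope weight component: m g sin θ = 241 N.
μ_s N = 450 N.
241 ≤ 450 N, so it stays put; friction = 241 N.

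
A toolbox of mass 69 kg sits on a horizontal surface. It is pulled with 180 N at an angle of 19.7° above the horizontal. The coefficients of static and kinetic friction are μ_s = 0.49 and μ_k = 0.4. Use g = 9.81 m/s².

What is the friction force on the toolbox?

f ≈ 169 N

N = m g − P sin α = 676.9 − 180×sin 19.7° = 616.2 N.
The horizontal driving force is P cos α = 169.5 N, so equilibrium needs friction f = 169.5 N.
The static-friction limit is μ_s N = 301.9 N.
Since 169.5 N does not exceed the limit, the toolbox stays at rest and f = 169 N.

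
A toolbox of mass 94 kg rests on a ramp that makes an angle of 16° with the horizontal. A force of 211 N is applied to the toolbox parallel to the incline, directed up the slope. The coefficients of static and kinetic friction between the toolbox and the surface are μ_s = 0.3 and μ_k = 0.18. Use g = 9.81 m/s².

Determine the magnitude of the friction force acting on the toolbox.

f ≈ 43.2 N (up the incline)

Normal force: N = m g cos θ = 94 × 9.81 × cos 16° = 886.4 N.
The friction needed for equilibrium is m g sin θ − P = 254.2 − 211 = 43.18 N, measured positive up-slope.
Static friction can supply at most μ_s N = 265.9 N.
Since |43.18| ≤ 265.9 N, the toolbox remains in static equilibrium and friction takes exactly the required value.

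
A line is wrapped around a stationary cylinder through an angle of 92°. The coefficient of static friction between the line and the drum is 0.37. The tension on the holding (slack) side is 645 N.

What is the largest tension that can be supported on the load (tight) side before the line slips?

At impending slip the capstan equation gives T₂/T₁ = e^{μβ} with β in radians.
β = 92° × π/180 = 1.606 rad.
e^{μβ} = e^{0.37×1.606} = 1.811.
T₂ = T₁ · e^{μβ} = 645 × 1.811 = 1170 N.

T_max ≈ 1170 N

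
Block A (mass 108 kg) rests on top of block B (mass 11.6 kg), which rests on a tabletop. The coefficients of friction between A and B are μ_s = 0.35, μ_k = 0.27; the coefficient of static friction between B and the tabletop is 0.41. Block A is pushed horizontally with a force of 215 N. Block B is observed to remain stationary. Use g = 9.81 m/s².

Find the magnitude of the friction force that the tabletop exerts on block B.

f ≈ 215 N

Normal force at the A–B interface: N₁ = m_A g = 1059 N.
Maximum static friction on A from B: μ_s N₁ = 0.35×1059 = 370.8 N.
P = 215 N is within that limit, so A and B move together (both at rest); the A–B friction is simply f₁ = P = 215 N.
By Newton's third law B feels 215 N forward from A. With B stationary, the floor's static friction on B balances it: f₂ = 215 N (well within μ_s(m_A+m_B)g = 481 N).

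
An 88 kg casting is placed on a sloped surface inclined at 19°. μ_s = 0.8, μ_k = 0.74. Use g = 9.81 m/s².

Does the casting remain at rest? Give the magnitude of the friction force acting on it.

f ≈ 281 N

N = m g cos θ = 816 N.
Down-slope weight component: m g sin θ = 281 N.
μ_s N = 653 N.
281 ≤ 653 N, so it stays put; friction = 281 N.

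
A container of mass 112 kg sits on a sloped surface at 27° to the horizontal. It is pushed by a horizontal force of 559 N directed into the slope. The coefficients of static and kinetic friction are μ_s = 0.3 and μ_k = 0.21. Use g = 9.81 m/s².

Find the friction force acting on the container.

f ≈ 0.736 N (up the incline)

Resolve perpendicular to the incline: N = m g cos θ + P sin θ = 112×9.81×cos 27° + 559×sin 27° = 1233 N.
Parallel to the incline: P cos θ − m g sin θ = 498.1 − 498.8 = -0.7358 N; the friction needed to balance this is 0.7358 N acting up the slope.
Maximum static friction: μ_s N = 0.3 × 1233 = 369.8 N.
|f_req| = 0.7358 ≤ 369.8 N → the container is in equilibrium; friction equals the required value.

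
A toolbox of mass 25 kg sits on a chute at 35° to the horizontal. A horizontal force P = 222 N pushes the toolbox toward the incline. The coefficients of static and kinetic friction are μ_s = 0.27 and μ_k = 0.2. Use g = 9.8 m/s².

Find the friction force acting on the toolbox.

The horizontal push has a component P sin θ into the surface, so N = m g cos θ + P sin θ = 200.7 + 127.3 = 328 N.
Along the incline, the net driving force (taking up-slope positive) is P cos θ − m g sin θ = 181.9 − 140.5 = 41.33 N, so equilibrium requires friction f = -41.33 N (down-slope).
Maximum static friction: μ_s N = 0.27 × 328 = 88.57 N.
|f_req| = 41.33 ≤ 88.57 N → the toolbox is in equilibrium; friction equals the required value.

f ≈ 41.3 N (down the incline)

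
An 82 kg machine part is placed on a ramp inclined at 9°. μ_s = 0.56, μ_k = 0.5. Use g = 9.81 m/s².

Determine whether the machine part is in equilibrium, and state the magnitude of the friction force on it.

f ≈ 126 N

N = m g cos θ = 795 N.
Down-slope weight component: m g sin θ = 126 N.
μ_s N = 445 N.
126 ≤ 445 N, so it stays put; friction = 126 N.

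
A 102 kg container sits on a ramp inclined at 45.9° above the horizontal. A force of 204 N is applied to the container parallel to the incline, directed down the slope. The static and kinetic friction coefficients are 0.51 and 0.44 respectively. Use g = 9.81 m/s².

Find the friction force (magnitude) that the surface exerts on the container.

f ≈ 306 N (up the incline)

Perpendicular to the surface, N = m g cos θ = 102·9.81·cos 45.9° = 696.3 N.
For equilibrium along the incline the friction force must supply f = m g sin θ + P = 718.6 + 204 = 922.6 N (positive meaning up-slope).
The static-friction ceiling is μ_s N = 0.51 × 696.3 = 355.1 N.
|922.6| exceeds 355.1 N, so the container slips down-slope; friction is kinetic, f = μ_k N = 0.44×696.3 = 306 N.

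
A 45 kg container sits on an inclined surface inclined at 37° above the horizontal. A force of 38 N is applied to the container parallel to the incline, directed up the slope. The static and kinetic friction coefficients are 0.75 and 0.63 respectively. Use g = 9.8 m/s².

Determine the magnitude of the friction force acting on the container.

Normal force: N = m g cos θ = 45 × 9.8 × cos 37° = 352.2 N.
Parallel to the incline, ΣF = 0 gives f = m g sin θ − P = 265.4 − 38 = 227.4 N (up-slope positive).
Static friction can supply at most μ_s N = 264.1 N.
Since |227.4| ≤ 264.1 N, static friction is sufficient; f equals the required value, not μ_s N.

f ≈ 227 N (up the incline)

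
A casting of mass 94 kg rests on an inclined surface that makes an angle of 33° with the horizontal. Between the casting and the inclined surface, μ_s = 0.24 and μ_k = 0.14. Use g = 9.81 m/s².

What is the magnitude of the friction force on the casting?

Normal force: N = m g cos θ = 94 × 9.81 × cos 33° = 773.4 N.
Along the slope the weight component is m g sin θ = 502.2 N; friction must supply exactly this, acting up-slope.
The static-friction ceiling is μ_s N = 0.24 × 773.4 = 185.6 N.
Since |502.2| > 185.6 N, static friction cannot hold it; the casting slides down the incline and kinetic friction applies: f = μ_k N = 0.14 × 773.4 = 108 N.

f ≈ 108 N (up the incline)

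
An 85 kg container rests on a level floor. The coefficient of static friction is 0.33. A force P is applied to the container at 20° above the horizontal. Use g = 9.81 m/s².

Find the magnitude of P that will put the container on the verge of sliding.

N = m g − P sin α (the pull lifts the container).
At impending slip, P cos α = μ_s N = μ_s (m g − P sin α).
Solving: P (cos α + μ_s sin α) = μ_s m g → P = 0.33×834/(cos 20° + 0.33 sin 20°) = 275/1.053 = 261 N.

P ≈ 261 N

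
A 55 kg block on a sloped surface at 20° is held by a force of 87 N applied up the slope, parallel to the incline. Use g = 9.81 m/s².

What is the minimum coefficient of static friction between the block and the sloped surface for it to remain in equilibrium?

μ_s,min ≈ 0.192

N = m g cos θ = 507 N.
Friction must make up the shortfall along the incline: f = m g sin θ − P = 184.5 − 87 = 97.54 N.
At the threshold f = μ_s N, so μ_s,min = 97.54/507 = 0.192.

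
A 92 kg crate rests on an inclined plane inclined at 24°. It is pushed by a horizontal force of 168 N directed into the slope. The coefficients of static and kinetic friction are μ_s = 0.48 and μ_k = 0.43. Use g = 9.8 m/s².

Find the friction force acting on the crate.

f ≈ 213 N (up the incline)

Resolve perpendicular to the incline: N = m g cos θ + P sin θ = 92×9.8×cos 24° + 168×sin 24° = 892 N.
Along the incline, the net driving force (taking up-slope positive) is P cos θ − m g sin θ = 153.5 − 366.7 = -213.2 N, so equilibrium requires friction f = 213.2 N (up-slope).
The limit of static friction is μ_s N = 428.2 N.
|f_req| = 213.2 ≤ 428.2 N → the crate is in equilibrium; friction equals the required value.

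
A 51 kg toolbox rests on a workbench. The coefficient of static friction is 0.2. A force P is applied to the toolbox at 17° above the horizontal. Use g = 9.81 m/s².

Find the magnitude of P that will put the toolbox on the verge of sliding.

N = m g − P sin α (the pull lifts the toolbox).
At impending slip, P cos α = μ_s N = μ_s (m g − P sin α).
Solving: P (cos α + μ_s sin α) = μ_s m g → P = 0.2×500/(cos 17° + 0.2 sin 17°) = 100/1.015 = 98.6 N.

P ≈ 98.6 N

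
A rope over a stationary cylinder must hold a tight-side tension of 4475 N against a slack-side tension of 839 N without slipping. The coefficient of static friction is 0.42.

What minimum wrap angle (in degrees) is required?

T₂/T₁ = e^{μβ} → β = ln(T₂/T₁)/μ.
β = ln(4475/839)/0.42 = 1.674/0.42 = 3.986 rad.
In degrees: β = 3.986 × 180/π = 228°.

β_min ≈ 228°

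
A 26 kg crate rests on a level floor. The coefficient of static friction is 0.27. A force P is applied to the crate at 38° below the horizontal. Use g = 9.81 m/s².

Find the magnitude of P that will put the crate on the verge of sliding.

N = m g + P sin α (the push presses the crate into the level floor).
At impending slip, P cos α = μ_s N = μ_s (m g + P sin α).
Solving: P (cos α − μ_s sin α) = μ_s m g → P = 0.27×255/(cos 38° − 0.27 sin 38°) = 68.9/0.6218 = 111 N.

P ≈ 111 N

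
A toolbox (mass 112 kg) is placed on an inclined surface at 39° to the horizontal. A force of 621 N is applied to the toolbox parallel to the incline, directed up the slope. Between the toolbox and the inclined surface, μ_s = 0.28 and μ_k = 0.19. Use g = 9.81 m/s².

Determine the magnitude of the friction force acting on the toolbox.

f ≈ 70.4 N (up the incline)

Normal force: N = m g cos θ = 112 × 9.81 × cos 39° = 853.9 N.
For equilibrium along the incline the friction force must supply f = m g sin θ − P = 691.4 − 621 = 70.45 N (positive meaning up-slope).
The static-friction ceiling is μ_s N = 0.28 × 853.9 = 239.1 N.
Since |70.45| ≤ 239.1 N, the toolbox remains in static equilibrium and friction takes exactly the required value.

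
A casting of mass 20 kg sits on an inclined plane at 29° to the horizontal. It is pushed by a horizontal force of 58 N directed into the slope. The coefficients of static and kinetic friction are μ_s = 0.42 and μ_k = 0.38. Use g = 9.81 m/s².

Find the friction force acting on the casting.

The horizontal push has a component P sin θ into the surface, so N = m g cos θ + P sin θ = 171.6 + 28.12 = 199.7 N.
Along the incline, the net driving force (taking up-slope positive) is P cos θ − m g sin θ = 50.73 − 95.12 = -44.39 N, so equilibrium requires friction f = 44.39 N (up-slope).
Maximum static friction: μ_s N = 0.42 × 199.7 = 83.88 N.
|f_req| = 44.39 ≤ 83.88 N → the casting is in equilibrium; friction equals the required value.

f ≈ 44.4 N (up the incline)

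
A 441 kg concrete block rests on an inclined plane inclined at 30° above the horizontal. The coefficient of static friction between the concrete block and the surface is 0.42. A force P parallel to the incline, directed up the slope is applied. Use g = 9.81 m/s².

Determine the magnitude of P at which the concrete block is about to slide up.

At impending motion up the slope, friction acts down-slope at its limit: f = μ_s N.
P is parallel to the surface, so N = m g cos θ = 3750 N.
Along the incline: P = m g sin θ + μ_s N = 2160 + 0.42×3750 = 3740 N.

P ≈ 3740 N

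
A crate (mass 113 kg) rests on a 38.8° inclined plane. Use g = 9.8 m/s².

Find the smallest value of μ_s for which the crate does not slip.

μ_s,min ≈ 0.804

At the slip threshold m g sin θ = μ_s m g cos θ, so μ_s,min = tan θ.
μ_s,min = tan 38.8° = 0.804.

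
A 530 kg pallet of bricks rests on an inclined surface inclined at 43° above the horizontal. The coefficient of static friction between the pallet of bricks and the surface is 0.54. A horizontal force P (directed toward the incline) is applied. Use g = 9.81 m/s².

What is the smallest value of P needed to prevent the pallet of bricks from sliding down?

P_min ≈ 1360 N

The pallet of bricks tends to slide down (tan θ > μ_s), so at the point of impending slip friction acts up-slope at its limit: f = μ_s N.
Perpendicular to the incline: N = m g cos θ + P sin θ.
Along the incline: P cos θ + μ_s N = m g sin θ, i.e. P cos θ + μ_s (m g cos θ + P sin θ) = m g sin θ.
Solving, P (cos θ + μ_s sin θ) = m g (sin θ − μ_s cos θ), so P = 5200×0.2871/1.1 = 1360 N.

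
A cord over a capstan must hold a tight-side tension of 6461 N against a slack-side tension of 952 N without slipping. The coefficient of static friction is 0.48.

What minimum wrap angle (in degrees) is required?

β_min ≈ 229°

T₂/T₁ = e^{μβ} → β = ln(T₂/T₁)/μ.
β = ln(6461/952)/0.48 = 1.915/0.48 = 3.99 rad.
In degrees: β = 3.99 × 180/π = 229°.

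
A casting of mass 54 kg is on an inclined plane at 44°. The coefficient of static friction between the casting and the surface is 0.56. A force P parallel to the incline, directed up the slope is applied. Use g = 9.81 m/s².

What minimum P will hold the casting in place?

P_min ≈ 155 N

The casting tends to slide down (tan θ > μ_s), so at the point of impending slip friction acts up-slope at its limit: f = μ_s N.
P is parallel to the surface, so N = m g cos θ = 381 N.
Along the incline: P + μ_s N = m g sin θ, so P = 368 − 0.56×381 = 155 N.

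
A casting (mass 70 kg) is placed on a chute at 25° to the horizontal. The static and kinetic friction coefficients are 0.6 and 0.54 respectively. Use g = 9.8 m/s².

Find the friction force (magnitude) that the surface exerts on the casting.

The normal reaction is N = m g cos θ = 621.7 N.
Along the slope the weight component is m g sin θ = 289.9 N; friction must supply exactly this, acting up-slope.
Maximum static friction available: μ_s N = 0.6 × 621.7 = 373 N.
Since |289.9| ≤ 373 N, static friction is sufficient; f equals the required value, not μ_s N.

f ≈ 290 N (up the incline)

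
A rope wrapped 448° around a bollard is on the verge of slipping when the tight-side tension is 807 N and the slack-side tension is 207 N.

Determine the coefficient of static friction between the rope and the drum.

μ ≈ 0.174

T₂/T₁ = e^{μβ} → μ = ln(T₂/T₁)/β.
β = 448° = 7.819 rad.
μ = ln(807/207)/7.819 = ln(3.899)/7.819 = 0.174.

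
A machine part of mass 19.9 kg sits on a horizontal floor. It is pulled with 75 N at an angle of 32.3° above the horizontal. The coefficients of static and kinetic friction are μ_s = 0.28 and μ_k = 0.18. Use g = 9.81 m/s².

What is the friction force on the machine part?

The vertical component of P reduces the normal force: N = m g − P sin α = 195.2 − 40.08 = 155.1 N.
The horizontal driving force is P cos α = 63.39 N, so equilibrium needs friction f = 63.39 N.
μ_s N = 0.28 × 155.1 = 43.44 N.
The required friction exceeds μ_s N, so the machine part moves and f = μ_k N = 27.9 N.

f ≈ 27.9 N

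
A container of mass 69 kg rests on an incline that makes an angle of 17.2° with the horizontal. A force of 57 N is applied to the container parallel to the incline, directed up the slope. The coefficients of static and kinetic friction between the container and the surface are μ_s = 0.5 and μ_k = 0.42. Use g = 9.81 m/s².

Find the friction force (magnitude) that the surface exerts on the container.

f ≈ 143 N (up the incline)

Normal force: N = m g cos θ = 69 × 9.81 × cos 17.2° = 646.6 N.
The friction needed for equilibrium is m g sin θ − P = 200.2 − 57 = 143.2 N, measured positive up-slope.
The static-friction ceiling is μ_s N = 0.5 × 646.6 = 323.3 N.
Since |143.2| ≤ 323.3 N, no slip — friction simply equals what equilibrium demands.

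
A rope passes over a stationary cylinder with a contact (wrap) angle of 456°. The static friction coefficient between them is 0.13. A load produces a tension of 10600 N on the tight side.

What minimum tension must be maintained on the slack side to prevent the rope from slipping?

Capstan equation at impending slip: T_tight/T_slack = e^{μβ}.
β = 456° = 7.959 rad; e^{μβ} = e^{0.13×7.959} = 2.814.
T_slack = T_tight / e^{μβ} = 10600 / 2.814 = 3770 N.

T_min ≈ 3770 N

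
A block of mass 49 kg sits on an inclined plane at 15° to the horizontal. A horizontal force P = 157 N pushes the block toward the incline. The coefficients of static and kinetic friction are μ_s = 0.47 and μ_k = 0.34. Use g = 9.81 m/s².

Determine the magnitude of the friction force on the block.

f ≈ 27.2 N (down the incline)

Normal direction: N = m g cos θ + P sin θ = 504.9 N.
Parallel to the incline: P cos θ − m g sin θ = 151.7 − 124.4 = 27.24 N; the friction needed to balance this is 27.24 N acting down the slope.
The limit of static friction is μ_s N = 237.3 N.
Since 27.24 N is within the 237.3 N limit, the block stays put and friction is exactly 27.2 N.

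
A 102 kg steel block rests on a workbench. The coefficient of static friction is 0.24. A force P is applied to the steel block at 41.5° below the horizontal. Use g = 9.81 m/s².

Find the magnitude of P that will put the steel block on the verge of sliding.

P ≈ 407 N

N = m g + P sin α (the push presses the steel block into the workbench).
At impending slip, P cos α = μ_s N = μ_s (m g + P sin α).
Solving: P (cos α − μ_s sin α) = μ_s m g → P = 0.24×1000/(cos 41.5° − 0.24 sin 41.5°) = 240/0.5899 = 407 N.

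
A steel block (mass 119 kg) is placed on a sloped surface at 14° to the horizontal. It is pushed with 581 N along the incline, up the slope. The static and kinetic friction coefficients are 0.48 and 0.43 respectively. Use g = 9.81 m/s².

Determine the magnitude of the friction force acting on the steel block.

f ≈ 299 N (down the incline)

The normal reaction is N = m g cos θ = 1133 N.
The friction needed for equilibrium is m g sin θ − P = 282.4 − 581 = -298.6 N, measured positive up-slope.
The static-friction ceiling is μ_s N = 0.48 × 1133 = 543.7 N.
Since |-298.6| ≤ 543.7 N, the steel block remains in static equilibrium and friction takes exactly the required value.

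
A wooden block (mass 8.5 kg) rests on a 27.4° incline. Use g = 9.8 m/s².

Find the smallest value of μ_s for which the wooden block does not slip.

At the slip threshold m g sin θ = μ_s m g cos θ, so μ_s,min = tan θ.
μ_s,min = tan 27.4° = 0.518.

μ_s,min ≈ 0.518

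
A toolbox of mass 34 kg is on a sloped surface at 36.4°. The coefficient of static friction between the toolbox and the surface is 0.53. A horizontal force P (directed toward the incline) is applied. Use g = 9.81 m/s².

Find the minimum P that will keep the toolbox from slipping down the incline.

P_min ≈ 49.7 N

The toolbox tends to slide down (tan θ > μ_s), so at the point of impending slip friction acts up-slope at its limit: f = μ_s N.
Perpendicular to the incline: N = m g cos θ + P sin θ.
Along the incline: P cos θ + μ_s N = m g sin θ, i.e. P cos θ + μ_s (m g cos θ + P sin θ) = m g sin θ.
Solving, P (cos θ + μ_s sin θ) = m g (sin θ − μ_s cos θ), so P = 334×0.1668/1.119 = 49.7 N.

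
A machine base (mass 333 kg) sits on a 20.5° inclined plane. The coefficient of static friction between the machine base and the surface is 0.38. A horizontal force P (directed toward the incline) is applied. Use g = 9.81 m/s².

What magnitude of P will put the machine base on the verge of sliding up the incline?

At impending motion up the slope, friction acts down-slope at its limit: f = μ_s N.
Perpendicular to the incline: N = m g cos θ + P sin θ.
Along the incline: P cos θ = m g sin θ + μ_s N = m g sin θ + μ_s (m g cos θ + P sin θ).
Solving, P (cos θ − μ_s sin θ) = m g (sin θ + μ_s cos θ), so P = 333×9.81×(sin 20.5° + 0.38 cos 20.5°)/(cos 20.5° − 0.38 sin 20.5°) = 3270×0.7061/0.8036 = 2870 N.

P ≈ 2870 N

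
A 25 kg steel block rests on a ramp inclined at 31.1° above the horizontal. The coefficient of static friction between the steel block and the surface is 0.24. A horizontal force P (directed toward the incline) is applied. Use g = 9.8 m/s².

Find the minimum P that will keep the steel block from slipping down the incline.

The steel block tends to slide down (tan θ > μ_s), so at the point of impending slip friction acts up-slope at its limit: f = μ_s N.
Perpendicular to the incline: N = m g cos θ + P sin θ.
Along the incline: P cos θ + μ_s N = m g sin θ, i.e. P cos θ + μ_s (m g cos θ + P sin θ) = m g sin θ.
Solving, P (cos θ + μ_s sin θ) = m g (sin θ − μ_s cos θ), so P = 245×0.311/0.9802 = 77.7 N.

P_min ≈ 77.7 N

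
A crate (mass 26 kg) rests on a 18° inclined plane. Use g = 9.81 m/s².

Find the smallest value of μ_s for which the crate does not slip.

At the slip threshold m g sin θ = μ_s m g cos θ, so μ_s,min = tan θ.
μ_s,min = tan 18° = 0.325.

μ_s,min ≈ 0.325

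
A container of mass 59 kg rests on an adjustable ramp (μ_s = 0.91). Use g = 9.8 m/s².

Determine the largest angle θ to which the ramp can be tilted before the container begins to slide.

θ_max ≈ 42.3°

At the slip threshold, m g sin θ = μ_s · m g cos θ, so tan θ = μ_s.
θ_max = arctan(0.91) = 42.3°.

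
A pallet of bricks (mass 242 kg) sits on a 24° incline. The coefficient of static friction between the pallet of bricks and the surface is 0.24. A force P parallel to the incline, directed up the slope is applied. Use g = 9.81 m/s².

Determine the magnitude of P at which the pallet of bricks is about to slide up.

At impending motion up the slope, friction acts down-slope at its limit: f = μ_s N.
P is parallel to the surface, so N = m g cos θ = 2170 N.
Along the incline: P = m g sin θ + μ_s N = 966 + 0.24×2170 = 1490 N.

P ≈ 1490 N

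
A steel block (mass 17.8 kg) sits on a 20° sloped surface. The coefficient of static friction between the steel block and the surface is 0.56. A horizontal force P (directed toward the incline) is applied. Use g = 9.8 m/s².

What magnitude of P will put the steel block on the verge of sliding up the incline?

At impending motion up the slope, friction acts down-slope at its limit: f = μ_s N.
Perpendicular to the incline: N = m g cos θ + P sin θ.
Along the incline: P cos θ = m g sin θ + μ_s N = m g sin θ + μ_s (m g cos θ + P sin θ).
Solving, P (cos θ − μ_s sin θ) = m g (sin θ + μ_s cos θ), so P = 17.8×9.8×(sin 20° + 0.56 cos 20°)/(cos 20° − 0.56 sin 20°) = 174×0.8682/0.7482 = 202 N.

P ≈ 202 N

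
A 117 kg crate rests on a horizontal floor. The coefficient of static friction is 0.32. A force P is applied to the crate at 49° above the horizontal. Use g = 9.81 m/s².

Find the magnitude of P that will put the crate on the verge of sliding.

N = m g − P sin α (the pull lifts the crate).
At impending slip, P cos α = μ_s N = μ_s (m g − P sin α).
Solving: P (cos α + μ_s sin α) = μ_s m g → P = 0.32×1150/(cos 49° + 0.32 sin 49°) = 367/0.8976 = 409 N.

P ≈ 409 N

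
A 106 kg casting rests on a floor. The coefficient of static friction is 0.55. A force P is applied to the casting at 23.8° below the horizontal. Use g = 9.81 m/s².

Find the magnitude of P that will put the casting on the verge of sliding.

P ≈ 825 N

N = m g + P sin α (the push presses the casting into the floor).
At impending slip, P cos α = μ_s N = μ_s (m g + P sin α).
Solving: P (cos α − μ_s sin α) = μ_s m g → P = 0.55×1040/(cos 23.8° − 0.55 sin 23.8°) = 572/0.693 = 825 N.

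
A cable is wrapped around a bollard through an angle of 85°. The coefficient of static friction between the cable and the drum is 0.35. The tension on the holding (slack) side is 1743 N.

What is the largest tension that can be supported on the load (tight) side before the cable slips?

At impending slip the capstan equation gives T₂/T₁ = e^{μβ} with β in radians.
β = 85° × π/180 = 1.484 rad.
e^{μβ} = e^{0.35×1.484} = 1.681.
T₂ = T₁ · e^{μβ} = 1743 × 1.681 = 2930 N.

T_max ≈ 2930 N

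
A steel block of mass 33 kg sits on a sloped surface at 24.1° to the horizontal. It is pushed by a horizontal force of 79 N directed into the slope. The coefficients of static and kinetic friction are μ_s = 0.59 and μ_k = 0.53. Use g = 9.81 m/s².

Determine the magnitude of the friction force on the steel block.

f ≈ 60.1 N (up the incline)

Resolve perpendicular to the incline: N = m g cos θ + P sin θ = 33×9.81×cos 24.1° + 79×sin 24.1° = 327.8 N.
Along the incline, the net driving force (taking up-slope positive) is P cos θ − m g sin θ = 72.11 − 132.2 = -60.07 N, so equilibrium requires friction f = 60.07 N (up-slope).
The limit of static friction is μ_s N = 193.4 N.
Since 60.07 N is within the 193.4 N limit, the steel block stays put and friction is exactly 60.1 N.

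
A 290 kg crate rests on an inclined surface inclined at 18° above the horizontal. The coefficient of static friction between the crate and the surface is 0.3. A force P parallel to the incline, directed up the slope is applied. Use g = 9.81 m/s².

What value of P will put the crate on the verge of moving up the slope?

At impending motion up the slope, friction acts down-slope at its limit: f = μ_s N.
P is parallel to the surface, so N = m g cos θ = 2710 N.
Along the incline: P = m g sin θ + μ_s N = 879 + 0.3×2710 = 1690 N.

P ≈ 1690 N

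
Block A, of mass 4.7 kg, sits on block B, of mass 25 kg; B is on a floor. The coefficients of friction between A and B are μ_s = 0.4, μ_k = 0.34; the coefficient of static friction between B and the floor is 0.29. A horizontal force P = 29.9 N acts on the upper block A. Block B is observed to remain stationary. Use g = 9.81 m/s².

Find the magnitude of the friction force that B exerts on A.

Between the blocks, N₁ = m_A g = 46.11 N.
Maximum static friction on A from B: μ_s N₁ = 0.4×46.11 = 18.44 N.
P = 29.9 N exceeds that limit, so A slips over B and the interface friction becomes kinetic: f₁ = μ_k N₁ = 0.34×46.11 = 15.7 N.
B experiences an equal 15.7 N forward from A (third law). B is in equilibrium, so the floor supplies f₂ = 15.7 N of static friction (limit μ_s(m_A+m_B)g = 84.49 N, not exceeded).

f ≈ 15.7 N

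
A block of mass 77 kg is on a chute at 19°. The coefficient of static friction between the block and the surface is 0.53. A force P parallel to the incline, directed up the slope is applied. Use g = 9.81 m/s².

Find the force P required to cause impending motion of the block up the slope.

At impending motion up the slope, friction acts down-slope at its limit: f = μ_s N.
P is parallel to the surface, so N = m g cos θ = 714 N.
Along the incline: P = m g sin θ + μ_s N = 246 + 0.53×714 = 624 N.

P ≈ 624 N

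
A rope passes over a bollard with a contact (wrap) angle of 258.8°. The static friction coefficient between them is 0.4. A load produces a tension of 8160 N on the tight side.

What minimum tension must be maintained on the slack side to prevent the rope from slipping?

T_min ≈ 1340 N

Capstan equation at impending slip: T_tight/T_slack = e^{μβ}.
β = 258.8° = 4.517 rad; e^{μβ} = e^{0.4×4.517} = 6.091.
T_slack = T_tight / e^{μβ} = 8160 / 6.091 = 1340 N.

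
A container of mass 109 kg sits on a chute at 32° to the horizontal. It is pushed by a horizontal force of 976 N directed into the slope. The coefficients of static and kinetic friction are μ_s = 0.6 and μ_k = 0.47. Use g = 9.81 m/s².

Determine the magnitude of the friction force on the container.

Normal direction: N = m g cos θ + P sin θ = 1424 N.
Parallel to the incline: P cos θ − m g sin θ = 827.7 − 566.6 = 261.1 N; the friction needed to balance this is 261.1 N acting down the slope.
Maximum static friction: μ_s N = 0.6 × 1424 = 854.4 N.
|f_req| = 261.1 ≤ 854.4 N → the container is in equilibrium; friction equals the required value.

f ≈ 261 N (down the incline)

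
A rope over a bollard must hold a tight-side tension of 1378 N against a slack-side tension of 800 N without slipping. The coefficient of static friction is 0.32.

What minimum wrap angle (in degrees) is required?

T₂/T₁ = e^{μβ} → β = ln(T₂/T₁)/μ.
β = ln(1378/800)/0.32 = 0.5438/0.32 = 1.699 rad.
In degrees: β = 1.699 × 180/π = 97.4°.

β_min ≈ 97.4°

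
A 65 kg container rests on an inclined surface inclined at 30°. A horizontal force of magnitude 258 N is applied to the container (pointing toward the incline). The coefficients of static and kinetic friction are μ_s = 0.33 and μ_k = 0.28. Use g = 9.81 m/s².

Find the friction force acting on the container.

Resolve perpendicular to the incline: N = m g cos θ + P sin θ = 65×9.81×cos 30° + 258×sin 30° = 681.2 N.
Parallel to the incline: P cos θ − m g sin θ = 223.4 − 318.8 = -95.39 N; the friction needed to balance this is 95.39 N acting up the slope.
The limit of static friction is μ_s N = 224.8 N.
|f_req| = 95.39 ≤ 224.8 N → the container is in equilibrium; friction equals the required value.

f ≈ 95.4 N (up the incline)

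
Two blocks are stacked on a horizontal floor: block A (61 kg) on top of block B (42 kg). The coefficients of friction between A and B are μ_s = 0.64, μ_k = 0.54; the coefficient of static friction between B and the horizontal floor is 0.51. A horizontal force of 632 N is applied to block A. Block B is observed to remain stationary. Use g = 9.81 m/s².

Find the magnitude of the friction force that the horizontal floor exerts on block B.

f ≈ 323 N

Normal force at the A–B interface: N₁ = m_A g = 598.4 N.
Maximum static friction on A from B: μ_s N₁ = 0.64×598.4 = 383 N.
Since P = 632 N > 383 N, A slides on B; the A–B friction is kinetic: f₁ = μ_k N₁ = 0.54×598.4 = 323 N.
By Newton's third law B feels 323 N forward from A. With B stationary, the floor's static friction on B balances it: f₂ = 323 N (well within μ_s(m_A+m_B)g = 515.3 N).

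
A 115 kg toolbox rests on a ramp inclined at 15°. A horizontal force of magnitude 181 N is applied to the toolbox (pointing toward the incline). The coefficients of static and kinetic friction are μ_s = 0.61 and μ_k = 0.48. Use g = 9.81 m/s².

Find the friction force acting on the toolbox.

The horizontal push has a component P sin θ into the surface, so N = m g cos θ + P sin θ = 1090 + 46.85 = 1137 N.
Parallel to the incline: P cos θ − m g sin θ = 174.8 − 292 = -117.2 N; the friction needed to balance this is 117.2 N acting up the slope.
The limit of static friction is μ_s N = 693.3 N.
|f_req| = 117.2 ≤ 693.3 N → the toolbox is in equilibrium; friction equals the required value.

f ≈ 117 N (up the incline)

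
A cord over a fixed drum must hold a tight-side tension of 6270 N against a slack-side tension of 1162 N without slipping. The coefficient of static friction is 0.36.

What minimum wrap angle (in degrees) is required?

T₂/T₁ = e^{μβ} → β = ln(T₂/T₁)/μ.
β = ln(6270/1162)/0.36 = 1.686/0.36 = 4.682 rad.
In degrees: β = 4.682 × 180/π = 268°.

β_min ≈ 268°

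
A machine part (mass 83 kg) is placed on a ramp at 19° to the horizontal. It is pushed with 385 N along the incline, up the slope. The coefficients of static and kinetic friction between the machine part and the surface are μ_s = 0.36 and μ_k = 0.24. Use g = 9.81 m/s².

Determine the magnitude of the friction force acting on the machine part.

f ≈ 120 N (down the incline)

The normal reaction is N = m g cos θ = 769.9 N.
The friction needed for equilibrium is m g sin θ − P = 265.1 − 385 = -119.9 N, measured positive up-slope.
Maximum static friction available: μ_s N = 0.36 × 769.9 = 277.2 N.
Since |-119.9| ≤ 277.2 N, the machine part remains in static equilibrium and friction takes exactly the required value.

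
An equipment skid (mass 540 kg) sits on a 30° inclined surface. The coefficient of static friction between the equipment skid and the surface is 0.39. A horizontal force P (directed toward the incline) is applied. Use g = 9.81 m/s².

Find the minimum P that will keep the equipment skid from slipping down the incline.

The equipment skid tends to slide down (tan θ > μ_s), so at the point of impending slip friction acts up-slope at its limit: f = μ_s N.
Perpendicular to the incline: N = m g cos θ + P sin θ.
Along the incline: P cos θ + μ_s N = m g sin θ, i.e. P cos θ + μ_s (m g cos θ + P sin θ) = m g sin θ.
Solving, P (cos θ + μ_s sin θ) = m g (sin θ − μ_s cos θ), so P = 5300×0.1623/1.061 = 810 N.

P_min ≈ 810 N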